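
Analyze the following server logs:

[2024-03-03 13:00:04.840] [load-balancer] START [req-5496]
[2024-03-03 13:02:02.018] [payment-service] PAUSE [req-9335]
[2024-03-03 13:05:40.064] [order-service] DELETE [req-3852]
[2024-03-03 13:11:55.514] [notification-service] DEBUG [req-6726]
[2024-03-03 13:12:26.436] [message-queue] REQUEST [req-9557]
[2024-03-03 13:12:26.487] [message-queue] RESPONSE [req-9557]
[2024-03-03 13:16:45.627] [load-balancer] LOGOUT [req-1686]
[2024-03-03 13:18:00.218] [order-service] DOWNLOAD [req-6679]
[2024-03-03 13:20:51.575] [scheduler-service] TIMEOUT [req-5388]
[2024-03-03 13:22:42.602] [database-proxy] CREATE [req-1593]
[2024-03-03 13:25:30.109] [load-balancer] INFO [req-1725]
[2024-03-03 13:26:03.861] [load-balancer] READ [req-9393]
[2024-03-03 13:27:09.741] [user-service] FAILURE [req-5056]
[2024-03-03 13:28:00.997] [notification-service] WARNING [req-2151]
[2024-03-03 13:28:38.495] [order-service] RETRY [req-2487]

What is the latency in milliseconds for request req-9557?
51

To calculate latency:

1. Find REQUEST with id req-9557: 2024-03-03 13:12:26.436
2. Find RESPONSE with id req-9557: 2024-03-03 13:12:26.487
3. Latency: 2024-03-03 13:12:26.487 - 2024-03-03 13:12:26.436 = 51ms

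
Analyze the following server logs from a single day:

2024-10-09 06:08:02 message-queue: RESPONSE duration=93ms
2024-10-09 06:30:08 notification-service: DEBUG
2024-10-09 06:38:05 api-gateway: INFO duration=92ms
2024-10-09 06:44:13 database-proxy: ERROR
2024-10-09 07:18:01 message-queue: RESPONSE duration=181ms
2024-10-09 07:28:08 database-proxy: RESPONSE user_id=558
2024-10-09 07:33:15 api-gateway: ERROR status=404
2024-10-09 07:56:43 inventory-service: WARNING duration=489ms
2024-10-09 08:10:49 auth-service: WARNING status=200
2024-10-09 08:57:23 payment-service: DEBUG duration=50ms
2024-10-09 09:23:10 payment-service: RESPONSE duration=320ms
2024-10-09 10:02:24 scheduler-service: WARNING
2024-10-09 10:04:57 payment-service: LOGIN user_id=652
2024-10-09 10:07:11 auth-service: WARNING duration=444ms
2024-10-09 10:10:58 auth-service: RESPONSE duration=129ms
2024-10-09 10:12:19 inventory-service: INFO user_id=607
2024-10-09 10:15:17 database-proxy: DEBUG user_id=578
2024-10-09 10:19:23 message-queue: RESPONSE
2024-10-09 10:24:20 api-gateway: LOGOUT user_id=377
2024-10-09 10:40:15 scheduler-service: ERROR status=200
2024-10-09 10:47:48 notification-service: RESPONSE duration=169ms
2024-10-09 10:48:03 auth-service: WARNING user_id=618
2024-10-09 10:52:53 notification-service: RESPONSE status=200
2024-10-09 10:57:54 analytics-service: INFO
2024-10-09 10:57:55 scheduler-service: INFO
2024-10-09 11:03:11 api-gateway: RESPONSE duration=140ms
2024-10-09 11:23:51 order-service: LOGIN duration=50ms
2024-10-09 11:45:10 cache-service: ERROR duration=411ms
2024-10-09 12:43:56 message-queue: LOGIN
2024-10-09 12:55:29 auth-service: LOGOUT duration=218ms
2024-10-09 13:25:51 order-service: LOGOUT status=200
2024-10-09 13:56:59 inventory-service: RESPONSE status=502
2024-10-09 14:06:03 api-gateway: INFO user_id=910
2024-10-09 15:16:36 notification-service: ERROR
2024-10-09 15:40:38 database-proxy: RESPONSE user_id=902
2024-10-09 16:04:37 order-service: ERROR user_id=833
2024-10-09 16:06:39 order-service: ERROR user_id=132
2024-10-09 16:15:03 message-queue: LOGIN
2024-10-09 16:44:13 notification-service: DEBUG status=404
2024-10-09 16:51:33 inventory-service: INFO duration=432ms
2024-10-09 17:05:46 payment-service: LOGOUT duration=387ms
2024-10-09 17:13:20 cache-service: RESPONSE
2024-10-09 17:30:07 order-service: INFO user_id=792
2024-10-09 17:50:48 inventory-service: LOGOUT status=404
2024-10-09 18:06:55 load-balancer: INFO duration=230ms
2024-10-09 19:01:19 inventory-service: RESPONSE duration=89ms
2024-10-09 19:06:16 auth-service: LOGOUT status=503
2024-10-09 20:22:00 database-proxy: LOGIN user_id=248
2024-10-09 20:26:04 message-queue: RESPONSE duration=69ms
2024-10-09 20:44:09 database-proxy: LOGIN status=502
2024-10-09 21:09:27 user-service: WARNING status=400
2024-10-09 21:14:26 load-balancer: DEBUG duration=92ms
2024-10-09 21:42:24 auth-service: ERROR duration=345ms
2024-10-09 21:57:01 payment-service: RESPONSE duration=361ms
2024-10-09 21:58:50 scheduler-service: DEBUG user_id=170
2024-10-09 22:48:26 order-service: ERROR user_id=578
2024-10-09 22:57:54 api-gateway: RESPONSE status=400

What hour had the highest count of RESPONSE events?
10

To find the peak hour:

1. Group all RESPONSE events by hour
2. Count events in each hour
3. Find hour with maximum count
4. Peak hour: 10 (with 4 events)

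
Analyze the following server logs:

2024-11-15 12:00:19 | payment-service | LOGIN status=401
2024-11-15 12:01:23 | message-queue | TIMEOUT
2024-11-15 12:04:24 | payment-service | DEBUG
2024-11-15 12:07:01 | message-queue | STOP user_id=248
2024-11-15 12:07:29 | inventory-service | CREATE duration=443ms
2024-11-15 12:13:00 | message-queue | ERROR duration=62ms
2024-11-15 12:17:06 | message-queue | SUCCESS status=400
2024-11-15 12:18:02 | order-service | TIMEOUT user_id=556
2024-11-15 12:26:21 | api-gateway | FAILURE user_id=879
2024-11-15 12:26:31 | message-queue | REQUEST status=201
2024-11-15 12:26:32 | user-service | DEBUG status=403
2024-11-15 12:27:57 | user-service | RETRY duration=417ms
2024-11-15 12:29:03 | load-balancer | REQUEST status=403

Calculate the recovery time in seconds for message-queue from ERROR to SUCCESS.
246

To calculate recovery time:

1. Find ERROR event for message-queue: 2024-11-15 12:13:00
2. Find next SUCCESS event for message-queue: 2024-11-15 12:17:06
3. Recovery time: 2024-11-15 12:17:06 - 2024-11-15 12:13:00 = 246 seconds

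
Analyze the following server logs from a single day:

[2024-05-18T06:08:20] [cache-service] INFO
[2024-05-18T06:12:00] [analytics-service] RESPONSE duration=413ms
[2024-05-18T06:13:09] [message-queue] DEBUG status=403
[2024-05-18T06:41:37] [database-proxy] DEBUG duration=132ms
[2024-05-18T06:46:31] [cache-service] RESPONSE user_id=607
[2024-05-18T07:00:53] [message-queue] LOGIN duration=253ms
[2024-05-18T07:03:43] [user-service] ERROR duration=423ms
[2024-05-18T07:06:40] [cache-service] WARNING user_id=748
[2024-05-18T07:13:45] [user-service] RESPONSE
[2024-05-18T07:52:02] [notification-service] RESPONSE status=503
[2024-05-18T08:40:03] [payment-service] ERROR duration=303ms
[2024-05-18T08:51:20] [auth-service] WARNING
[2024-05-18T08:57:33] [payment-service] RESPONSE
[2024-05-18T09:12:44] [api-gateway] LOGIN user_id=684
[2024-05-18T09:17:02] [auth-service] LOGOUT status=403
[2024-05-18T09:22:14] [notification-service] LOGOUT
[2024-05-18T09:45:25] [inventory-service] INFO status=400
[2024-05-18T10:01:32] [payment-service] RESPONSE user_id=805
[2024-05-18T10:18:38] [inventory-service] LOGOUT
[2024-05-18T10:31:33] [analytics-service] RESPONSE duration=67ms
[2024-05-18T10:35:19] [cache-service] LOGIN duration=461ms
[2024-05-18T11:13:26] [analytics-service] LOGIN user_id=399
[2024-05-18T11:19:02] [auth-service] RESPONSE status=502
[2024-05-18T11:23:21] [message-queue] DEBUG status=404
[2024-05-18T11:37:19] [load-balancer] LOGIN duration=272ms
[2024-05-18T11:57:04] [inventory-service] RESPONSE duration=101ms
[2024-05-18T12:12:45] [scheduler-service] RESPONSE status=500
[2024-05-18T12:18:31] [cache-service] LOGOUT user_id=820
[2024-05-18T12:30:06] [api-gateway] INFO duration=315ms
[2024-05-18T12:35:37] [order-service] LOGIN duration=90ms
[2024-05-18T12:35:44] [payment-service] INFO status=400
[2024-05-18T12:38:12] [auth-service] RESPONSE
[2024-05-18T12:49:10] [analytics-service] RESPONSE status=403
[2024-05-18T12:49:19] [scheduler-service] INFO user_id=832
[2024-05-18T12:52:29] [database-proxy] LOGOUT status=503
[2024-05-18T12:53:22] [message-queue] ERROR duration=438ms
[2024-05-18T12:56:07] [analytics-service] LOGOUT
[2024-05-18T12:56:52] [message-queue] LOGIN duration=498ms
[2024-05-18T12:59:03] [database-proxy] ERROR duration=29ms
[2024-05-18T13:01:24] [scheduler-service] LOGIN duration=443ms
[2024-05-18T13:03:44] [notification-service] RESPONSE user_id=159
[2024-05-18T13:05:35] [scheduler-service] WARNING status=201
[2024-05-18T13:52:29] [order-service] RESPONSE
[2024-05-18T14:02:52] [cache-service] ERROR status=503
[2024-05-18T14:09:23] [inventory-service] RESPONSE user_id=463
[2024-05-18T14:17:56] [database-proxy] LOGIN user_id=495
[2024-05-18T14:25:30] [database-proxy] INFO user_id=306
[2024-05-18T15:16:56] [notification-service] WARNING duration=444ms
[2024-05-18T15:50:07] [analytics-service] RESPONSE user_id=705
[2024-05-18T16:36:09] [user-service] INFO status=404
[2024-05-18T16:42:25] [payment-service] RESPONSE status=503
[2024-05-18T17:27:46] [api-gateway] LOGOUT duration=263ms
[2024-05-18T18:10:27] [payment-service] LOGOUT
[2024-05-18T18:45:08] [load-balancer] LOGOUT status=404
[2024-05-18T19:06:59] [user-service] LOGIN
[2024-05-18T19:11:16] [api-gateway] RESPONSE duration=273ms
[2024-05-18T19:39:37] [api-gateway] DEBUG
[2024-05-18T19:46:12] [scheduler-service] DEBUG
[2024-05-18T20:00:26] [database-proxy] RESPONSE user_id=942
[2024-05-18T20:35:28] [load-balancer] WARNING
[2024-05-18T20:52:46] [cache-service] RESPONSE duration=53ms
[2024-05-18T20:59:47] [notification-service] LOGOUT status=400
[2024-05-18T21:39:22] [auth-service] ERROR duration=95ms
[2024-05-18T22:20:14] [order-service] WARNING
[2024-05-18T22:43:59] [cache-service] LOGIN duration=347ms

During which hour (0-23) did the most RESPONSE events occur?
12

To find the peak hour:

1. Group all RESPONSE events by hour
2. Count events in each hour
3. Find hour with maximum count
4. Peak hour: 12 (with 3 events)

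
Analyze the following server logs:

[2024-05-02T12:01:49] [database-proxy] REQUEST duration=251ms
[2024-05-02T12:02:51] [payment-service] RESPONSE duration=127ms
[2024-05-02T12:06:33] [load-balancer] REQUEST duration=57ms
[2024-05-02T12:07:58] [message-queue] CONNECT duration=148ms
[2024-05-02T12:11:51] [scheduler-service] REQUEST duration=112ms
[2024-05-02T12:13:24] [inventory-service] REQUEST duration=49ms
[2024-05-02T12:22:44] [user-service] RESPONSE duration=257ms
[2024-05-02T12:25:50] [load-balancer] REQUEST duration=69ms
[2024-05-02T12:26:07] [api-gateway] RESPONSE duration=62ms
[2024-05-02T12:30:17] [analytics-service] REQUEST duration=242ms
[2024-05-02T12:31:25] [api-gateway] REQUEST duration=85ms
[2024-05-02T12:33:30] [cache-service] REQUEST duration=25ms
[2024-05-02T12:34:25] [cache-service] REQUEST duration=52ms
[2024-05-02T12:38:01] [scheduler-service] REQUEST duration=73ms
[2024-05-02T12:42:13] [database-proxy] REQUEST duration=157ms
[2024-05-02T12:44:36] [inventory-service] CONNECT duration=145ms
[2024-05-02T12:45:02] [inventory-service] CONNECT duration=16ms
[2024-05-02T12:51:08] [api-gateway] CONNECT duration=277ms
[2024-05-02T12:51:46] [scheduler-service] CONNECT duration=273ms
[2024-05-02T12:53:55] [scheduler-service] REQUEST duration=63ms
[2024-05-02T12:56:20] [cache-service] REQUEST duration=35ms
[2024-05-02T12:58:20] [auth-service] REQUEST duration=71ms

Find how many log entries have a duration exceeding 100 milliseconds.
10

To count timeouts:

1. Threshold: 100ms
2. Extract duration from each log entry
3. Count entries where duration > 100
4. Timeout count: 10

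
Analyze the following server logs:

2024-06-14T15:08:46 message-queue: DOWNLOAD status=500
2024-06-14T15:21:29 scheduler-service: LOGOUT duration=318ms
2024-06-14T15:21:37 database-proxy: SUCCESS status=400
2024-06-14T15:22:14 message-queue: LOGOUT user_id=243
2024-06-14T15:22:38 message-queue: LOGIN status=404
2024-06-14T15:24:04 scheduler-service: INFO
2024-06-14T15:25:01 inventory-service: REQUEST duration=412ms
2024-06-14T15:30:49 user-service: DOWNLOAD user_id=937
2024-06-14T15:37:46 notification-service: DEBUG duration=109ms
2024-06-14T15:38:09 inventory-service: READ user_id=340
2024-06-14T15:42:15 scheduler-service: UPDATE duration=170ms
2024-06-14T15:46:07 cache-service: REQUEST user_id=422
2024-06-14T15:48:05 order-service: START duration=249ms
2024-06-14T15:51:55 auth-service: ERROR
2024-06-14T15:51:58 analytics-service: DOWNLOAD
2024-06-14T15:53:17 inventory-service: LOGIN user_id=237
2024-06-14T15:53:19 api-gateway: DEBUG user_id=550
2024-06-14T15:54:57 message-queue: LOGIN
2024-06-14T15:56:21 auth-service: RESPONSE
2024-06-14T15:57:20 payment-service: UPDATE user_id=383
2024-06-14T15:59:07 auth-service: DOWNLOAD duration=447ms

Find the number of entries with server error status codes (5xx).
1

To find matching entries:

1. Pattern to match: server error status codes (5xx)
2. Scan each log entry for the pattern
3. Count matches: 1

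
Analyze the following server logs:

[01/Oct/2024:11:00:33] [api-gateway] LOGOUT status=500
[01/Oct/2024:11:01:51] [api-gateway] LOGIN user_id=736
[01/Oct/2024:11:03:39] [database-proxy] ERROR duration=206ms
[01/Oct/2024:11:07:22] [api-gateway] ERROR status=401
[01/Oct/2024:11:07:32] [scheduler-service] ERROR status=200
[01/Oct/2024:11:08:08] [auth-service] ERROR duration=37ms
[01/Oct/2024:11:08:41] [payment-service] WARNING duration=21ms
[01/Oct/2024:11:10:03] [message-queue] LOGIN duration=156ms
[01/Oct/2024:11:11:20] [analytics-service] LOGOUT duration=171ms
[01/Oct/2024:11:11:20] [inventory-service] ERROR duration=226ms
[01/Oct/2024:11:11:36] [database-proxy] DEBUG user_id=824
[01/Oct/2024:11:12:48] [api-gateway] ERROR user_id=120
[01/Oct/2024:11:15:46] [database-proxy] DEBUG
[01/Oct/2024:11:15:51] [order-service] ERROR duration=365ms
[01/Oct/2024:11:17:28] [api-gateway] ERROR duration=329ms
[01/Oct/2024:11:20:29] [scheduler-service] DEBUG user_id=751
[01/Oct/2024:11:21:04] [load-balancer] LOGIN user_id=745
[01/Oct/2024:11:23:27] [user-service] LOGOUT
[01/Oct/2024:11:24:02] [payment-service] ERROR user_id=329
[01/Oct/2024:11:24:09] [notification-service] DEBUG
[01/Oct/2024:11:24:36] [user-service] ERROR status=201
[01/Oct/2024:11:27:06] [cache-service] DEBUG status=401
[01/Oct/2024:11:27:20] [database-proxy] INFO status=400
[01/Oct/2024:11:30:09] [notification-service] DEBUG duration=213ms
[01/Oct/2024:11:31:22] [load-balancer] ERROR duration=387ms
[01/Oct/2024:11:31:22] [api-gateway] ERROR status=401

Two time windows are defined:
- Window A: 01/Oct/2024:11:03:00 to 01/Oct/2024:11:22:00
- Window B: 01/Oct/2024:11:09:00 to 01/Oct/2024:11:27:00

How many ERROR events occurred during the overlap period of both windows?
4

To find overlap events:

1. Window A: 01/Oct/2024:11:03:00 to 01/Oct/2024:11:22:00
2. Window B: 01/Oct/2024:11:09:00 to 01/Oct/2024:11:27:00
3. Overlap period: 01/Oct/2024:11:09:00 to 01/Oct/2024:11:22:00
4. Count ERROR events in overlap: 4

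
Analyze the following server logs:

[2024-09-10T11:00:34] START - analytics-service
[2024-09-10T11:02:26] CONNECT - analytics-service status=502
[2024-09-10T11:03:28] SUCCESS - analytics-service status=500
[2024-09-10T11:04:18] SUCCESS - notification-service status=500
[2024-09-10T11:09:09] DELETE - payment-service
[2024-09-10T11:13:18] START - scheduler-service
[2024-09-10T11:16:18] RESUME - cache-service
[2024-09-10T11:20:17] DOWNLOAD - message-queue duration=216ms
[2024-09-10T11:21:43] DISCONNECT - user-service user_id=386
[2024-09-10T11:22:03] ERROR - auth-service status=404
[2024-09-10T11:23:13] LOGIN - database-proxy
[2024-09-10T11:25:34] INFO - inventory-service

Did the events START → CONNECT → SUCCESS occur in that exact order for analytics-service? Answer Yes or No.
Yes

To verify sequence order:

1. Find all events in sequence START → CONNECT → SUCCESS for analytics-service
2. Extract their timestamps
3. Check if timestamps are in ascending order
4. Result: Yes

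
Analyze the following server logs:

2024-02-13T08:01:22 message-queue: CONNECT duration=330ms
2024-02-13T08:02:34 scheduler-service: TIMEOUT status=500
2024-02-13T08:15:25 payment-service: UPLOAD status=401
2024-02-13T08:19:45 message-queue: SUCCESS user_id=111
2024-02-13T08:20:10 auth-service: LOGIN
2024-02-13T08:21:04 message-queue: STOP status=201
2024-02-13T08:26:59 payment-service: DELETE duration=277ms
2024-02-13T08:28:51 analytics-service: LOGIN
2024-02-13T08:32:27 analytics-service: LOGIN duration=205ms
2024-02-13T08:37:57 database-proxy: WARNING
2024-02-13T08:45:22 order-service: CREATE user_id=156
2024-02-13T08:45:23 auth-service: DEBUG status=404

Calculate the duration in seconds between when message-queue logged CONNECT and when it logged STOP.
1182

To find the time between events:

1. Locate the first CONNECT event for message-queue: 2024-02-13T08:01:22
2. Locate the first STOP event for message-queue: 2024-02-13T08:21:04
3. Calculate the difference: 2024-02-13T08:21:04 - 2024-02-13T08:01:22 = 1182 seconds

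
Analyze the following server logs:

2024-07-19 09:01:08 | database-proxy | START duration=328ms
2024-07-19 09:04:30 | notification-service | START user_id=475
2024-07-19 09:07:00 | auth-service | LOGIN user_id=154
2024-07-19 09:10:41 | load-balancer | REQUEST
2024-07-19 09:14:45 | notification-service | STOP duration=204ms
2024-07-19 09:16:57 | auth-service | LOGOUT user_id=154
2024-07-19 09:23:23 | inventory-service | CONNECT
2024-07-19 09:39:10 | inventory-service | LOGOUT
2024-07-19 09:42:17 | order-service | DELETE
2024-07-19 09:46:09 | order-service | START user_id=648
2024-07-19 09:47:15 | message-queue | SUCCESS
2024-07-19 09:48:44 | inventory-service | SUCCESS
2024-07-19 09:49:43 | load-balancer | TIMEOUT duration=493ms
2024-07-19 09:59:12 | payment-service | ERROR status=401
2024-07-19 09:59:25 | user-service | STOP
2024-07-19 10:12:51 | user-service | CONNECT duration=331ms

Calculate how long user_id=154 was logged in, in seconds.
597

To calculate session duration:

1. Find LOGIN event for user_id=154: 2024-07-19 09:07:00
2. Find LOGOUT event for user_id=154: 2024-07-19 09:16:57
3. Session duration: 2024-07-19 09:16:57 - 2024-07-19 09:07:00 = 597 seconds (9 minutes)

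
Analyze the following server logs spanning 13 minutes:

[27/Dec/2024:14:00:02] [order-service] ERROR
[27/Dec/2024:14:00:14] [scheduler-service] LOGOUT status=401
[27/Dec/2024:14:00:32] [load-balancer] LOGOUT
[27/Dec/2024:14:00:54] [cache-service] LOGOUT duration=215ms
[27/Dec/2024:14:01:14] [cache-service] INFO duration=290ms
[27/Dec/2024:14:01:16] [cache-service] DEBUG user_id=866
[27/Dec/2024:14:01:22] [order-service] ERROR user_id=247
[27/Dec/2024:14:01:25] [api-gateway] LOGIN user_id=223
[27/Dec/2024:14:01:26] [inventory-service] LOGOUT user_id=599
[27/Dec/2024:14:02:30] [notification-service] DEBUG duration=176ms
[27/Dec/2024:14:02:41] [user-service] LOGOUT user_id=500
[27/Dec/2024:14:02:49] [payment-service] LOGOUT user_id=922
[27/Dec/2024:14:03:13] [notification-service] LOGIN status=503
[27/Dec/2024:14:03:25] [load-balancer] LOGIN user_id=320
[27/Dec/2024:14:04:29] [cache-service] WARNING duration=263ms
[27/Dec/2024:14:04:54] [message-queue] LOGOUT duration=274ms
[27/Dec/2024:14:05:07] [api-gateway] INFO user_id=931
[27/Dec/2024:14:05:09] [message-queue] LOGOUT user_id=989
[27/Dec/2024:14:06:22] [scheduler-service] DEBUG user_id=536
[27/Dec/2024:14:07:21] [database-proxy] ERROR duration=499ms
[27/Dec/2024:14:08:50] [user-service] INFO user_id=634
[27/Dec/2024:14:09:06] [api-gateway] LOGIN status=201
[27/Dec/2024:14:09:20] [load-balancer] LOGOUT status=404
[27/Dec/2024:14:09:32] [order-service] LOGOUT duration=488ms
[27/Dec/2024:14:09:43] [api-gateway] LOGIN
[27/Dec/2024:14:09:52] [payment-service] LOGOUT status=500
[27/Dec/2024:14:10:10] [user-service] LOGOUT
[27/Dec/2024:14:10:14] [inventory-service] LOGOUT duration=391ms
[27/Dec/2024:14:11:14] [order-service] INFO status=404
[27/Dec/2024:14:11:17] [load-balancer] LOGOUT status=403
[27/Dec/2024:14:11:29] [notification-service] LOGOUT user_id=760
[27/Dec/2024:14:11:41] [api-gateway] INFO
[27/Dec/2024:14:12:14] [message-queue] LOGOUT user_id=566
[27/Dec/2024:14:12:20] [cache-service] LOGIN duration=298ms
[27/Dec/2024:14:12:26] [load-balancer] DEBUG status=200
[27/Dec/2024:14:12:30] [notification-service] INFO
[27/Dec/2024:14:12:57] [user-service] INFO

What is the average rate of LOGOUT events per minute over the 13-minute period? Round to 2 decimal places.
1.23

To calculate the rate:

1. Count total LOGOUT events: 16
2. Total time period: 13 minutes
3. Rate = 16 / 13 = 1.23 events per minute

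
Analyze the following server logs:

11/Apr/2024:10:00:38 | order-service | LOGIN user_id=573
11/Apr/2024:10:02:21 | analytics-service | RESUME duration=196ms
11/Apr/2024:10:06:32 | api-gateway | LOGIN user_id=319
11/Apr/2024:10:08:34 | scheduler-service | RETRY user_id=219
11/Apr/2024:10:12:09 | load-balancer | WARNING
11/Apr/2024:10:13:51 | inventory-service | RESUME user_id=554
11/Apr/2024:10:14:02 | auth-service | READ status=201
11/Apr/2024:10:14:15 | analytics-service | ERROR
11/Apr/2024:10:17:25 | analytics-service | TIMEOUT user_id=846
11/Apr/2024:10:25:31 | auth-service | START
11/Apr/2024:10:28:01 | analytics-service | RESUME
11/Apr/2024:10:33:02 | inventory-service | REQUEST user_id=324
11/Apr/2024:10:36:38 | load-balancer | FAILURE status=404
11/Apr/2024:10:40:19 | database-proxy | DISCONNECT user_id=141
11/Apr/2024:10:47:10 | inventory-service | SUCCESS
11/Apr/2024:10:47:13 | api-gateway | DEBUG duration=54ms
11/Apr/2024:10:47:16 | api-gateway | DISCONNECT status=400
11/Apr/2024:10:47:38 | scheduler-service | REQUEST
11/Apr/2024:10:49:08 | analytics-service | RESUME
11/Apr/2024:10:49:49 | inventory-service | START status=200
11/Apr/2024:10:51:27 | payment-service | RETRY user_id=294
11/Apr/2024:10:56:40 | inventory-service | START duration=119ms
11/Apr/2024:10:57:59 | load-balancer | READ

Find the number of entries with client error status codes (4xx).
2

To find matching entries:

1. Pattern to match: client error status codes (4xx)
2. Scan each log entry for the pattern
3. Count matches: 2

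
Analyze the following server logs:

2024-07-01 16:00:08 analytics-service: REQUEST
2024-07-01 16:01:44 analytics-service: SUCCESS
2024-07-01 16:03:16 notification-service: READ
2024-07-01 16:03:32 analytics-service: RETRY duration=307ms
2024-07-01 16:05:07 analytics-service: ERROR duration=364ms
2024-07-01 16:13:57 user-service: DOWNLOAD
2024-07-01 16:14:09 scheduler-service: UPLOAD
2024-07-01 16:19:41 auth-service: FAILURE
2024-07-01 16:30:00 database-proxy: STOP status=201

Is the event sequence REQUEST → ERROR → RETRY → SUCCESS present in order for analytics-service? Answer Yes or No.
No

To verify sequence order:

1. Find all events in sequence REQUEST → ERROR → RETRY → SUCCESS for analytics-service
2. Extract their timestamps
3. Check if timestamps are in ascending order
4. Result: No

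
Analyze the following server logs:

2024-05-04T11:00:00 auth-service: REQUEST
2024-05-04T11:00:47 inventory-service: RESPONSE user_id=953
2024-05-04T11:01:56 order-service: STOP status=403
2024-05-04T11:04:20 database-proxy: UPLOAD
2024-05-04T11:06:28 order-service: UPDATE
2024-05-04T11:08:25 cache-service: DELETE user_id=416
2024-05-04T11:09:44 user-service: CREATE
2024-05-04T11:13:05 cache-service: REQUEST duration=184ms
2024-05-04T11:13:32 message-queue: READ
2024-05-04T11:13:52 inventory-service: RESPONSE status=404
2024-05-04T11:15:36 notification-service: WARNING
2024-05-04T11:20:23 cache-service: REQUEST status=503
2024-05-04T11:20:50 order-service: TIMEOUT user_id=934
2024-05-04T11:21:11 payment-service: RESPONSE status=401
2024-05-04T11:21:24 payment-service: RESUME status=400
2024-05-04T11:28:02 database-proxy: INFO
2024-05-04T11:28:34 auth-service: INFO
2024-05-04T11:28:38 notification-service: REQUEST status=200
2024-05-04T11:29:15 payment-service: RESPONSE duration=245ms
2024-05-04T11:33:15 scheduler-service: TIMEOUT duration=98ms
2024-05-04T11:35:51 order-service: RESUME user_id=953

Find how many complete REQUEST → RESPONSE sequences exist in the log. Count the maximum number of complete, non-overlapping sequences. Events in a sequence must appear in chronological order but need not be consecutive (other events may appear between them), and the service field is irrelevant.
4

To count sequences:

1. Look for pattern: REQUEST → RESPONSE
2. Greedily scan the log in chronological order, matching each sequence element in turn (ignoring service)
3. Each time the full pattern completes, increment the count and restart matching from the next event
4. Complete non-overlapping sequences found: 4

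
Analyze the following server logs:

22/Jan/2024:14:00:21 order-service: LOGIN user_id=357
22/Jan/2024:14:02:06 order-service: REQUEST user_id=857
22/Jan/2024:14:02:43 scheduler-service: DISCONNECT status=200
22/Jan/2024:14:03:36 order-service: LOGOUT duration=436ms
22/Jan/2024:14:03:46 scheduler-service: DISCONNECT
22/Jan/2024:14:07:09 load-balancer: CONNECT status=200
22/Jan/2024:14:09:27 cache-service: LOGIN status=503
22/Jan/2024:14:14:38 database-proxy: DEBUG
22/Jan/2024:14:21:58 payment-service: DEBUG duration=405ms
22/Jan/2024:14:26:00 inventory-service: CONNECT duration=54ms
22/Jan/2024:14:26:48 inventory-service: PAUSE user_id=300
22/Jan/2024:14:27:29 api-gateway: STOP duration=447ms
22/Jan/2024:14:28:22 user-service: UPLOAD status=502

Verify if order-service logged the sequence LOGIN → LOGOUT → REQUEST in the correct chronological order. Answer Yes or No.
No

To verify sequence order:

1. Find all events in sequence LOGIN → LOGOUT → REQUEST for order-service
2. Extract their timestamps
3. Check if timestamps are in ascending order
4. Result: No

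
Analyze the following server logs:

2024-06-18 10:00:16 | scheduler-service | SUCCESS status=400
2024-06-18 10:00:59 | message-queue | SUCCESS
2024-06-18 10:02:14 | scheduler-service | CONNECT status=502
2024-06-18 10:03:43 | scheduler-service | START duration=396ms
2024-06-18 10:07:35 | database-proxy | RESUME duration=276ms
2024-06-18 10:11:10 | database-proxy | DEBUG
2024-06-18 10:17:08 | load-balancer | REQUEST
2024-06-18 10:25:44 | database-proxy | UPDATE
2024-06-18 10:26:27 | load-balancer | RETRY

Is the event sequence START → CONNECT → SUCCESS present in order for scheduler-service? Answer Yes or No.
No

To verify sequence order:

1. Find all events in sequence START → CONNECT → SUCCESS for scheduler-service
2. Extract their timestamps
3. Check if timestamps are in ascending order
4. Result: No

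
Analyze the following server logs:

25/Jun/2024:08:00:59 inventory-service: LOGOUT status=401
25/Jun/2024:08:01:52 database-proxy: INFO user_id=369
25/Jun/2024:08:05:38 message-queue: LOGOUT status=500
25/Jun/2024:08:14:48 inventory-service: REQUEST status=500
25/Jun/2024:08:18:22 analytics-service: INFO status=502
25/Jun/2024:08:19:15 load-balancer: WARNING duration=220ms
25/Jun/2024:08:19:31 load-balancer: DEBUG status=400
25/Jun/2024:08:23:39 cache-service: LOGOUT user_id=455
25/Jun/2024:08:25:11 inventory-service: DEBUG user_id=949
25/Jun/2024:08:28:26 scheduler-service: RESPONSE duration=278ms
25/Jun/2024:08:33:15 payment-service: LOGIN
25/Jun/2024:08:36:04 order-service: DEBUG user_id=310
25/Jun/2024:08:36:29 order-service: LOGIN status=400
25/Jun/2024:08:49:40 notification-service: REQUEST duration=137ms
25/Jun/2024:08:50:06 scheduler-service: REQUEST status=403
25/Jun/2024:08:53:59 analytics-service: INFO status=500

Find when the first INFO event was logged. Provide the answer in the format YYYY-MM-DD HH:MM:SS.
2024-06-25 08:01:52

To find the first event:

1. Filter for all INFO events
2. Sort by timestamp
3. Select the first one
4. Timestamp: 2024-06-25 08:01:52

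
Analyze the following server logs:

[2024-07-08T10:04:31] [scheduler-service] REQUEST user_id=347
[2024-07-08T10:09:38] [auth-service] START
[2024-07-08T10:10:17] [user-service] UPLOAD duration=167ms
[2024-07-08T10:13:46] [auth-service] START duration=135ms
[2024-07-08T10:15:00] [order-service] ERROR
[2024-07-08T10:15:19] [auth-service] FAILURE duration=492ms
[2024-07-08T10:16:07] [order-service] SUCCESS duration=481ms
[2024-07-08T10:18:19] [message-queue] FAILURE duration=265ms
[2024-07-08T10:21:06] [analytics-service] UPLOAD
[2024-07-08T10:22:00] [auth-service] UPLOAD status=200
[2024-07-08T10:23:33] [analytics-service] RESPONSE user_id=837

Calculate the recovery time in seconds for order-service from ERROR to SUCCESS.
67

To calculate recovery time:

1. Find ERROR event for order-service: 2024-07-08T10:15:00
2. Find next SUCCESS event for order-service: 2024-07-08T10:16:07
3. Recovery time: 2024-07-08T10:16:07 - 2024-07-08T10:15:00 = 67 seconds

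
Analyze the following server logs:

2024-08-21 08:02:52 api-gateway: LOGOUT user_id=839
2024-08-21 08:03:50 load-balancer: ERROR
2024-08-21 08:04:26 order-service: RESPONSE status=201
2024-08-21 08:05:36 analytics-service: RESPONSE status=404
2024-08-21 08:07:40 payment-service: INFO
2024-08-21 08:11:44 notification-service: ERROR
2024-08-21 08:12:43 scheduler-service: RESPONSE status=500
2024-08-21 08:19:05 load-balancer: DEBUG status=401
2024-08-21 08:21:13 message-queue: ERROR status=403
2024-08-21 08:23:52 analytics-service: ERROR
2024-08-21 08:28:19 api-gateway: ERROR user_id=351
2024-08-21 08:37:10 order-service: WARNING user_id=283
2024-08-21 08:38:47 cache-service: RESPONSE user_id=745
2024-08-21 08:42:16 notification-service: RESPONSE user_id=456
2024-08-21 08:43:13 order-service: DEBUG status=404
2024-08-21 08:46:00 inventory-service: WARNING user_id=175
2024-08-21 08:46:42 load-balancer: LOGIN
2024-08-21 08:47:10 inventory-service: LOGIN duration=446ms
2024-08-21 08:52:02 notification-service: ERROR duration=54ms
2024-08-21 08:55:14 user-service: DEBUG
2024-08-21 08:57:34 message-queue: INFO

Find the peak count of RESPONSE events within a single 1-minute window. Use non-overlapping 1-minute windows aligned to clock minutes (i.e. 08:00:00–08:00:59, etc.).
1

To find the burst window:

1. Divide the log period into non-overlapping 1-minute windows starting at 08:00
2. Count RESPONSE events in each window
3. Find the window with maximum count
4. Maximum events in a window: 1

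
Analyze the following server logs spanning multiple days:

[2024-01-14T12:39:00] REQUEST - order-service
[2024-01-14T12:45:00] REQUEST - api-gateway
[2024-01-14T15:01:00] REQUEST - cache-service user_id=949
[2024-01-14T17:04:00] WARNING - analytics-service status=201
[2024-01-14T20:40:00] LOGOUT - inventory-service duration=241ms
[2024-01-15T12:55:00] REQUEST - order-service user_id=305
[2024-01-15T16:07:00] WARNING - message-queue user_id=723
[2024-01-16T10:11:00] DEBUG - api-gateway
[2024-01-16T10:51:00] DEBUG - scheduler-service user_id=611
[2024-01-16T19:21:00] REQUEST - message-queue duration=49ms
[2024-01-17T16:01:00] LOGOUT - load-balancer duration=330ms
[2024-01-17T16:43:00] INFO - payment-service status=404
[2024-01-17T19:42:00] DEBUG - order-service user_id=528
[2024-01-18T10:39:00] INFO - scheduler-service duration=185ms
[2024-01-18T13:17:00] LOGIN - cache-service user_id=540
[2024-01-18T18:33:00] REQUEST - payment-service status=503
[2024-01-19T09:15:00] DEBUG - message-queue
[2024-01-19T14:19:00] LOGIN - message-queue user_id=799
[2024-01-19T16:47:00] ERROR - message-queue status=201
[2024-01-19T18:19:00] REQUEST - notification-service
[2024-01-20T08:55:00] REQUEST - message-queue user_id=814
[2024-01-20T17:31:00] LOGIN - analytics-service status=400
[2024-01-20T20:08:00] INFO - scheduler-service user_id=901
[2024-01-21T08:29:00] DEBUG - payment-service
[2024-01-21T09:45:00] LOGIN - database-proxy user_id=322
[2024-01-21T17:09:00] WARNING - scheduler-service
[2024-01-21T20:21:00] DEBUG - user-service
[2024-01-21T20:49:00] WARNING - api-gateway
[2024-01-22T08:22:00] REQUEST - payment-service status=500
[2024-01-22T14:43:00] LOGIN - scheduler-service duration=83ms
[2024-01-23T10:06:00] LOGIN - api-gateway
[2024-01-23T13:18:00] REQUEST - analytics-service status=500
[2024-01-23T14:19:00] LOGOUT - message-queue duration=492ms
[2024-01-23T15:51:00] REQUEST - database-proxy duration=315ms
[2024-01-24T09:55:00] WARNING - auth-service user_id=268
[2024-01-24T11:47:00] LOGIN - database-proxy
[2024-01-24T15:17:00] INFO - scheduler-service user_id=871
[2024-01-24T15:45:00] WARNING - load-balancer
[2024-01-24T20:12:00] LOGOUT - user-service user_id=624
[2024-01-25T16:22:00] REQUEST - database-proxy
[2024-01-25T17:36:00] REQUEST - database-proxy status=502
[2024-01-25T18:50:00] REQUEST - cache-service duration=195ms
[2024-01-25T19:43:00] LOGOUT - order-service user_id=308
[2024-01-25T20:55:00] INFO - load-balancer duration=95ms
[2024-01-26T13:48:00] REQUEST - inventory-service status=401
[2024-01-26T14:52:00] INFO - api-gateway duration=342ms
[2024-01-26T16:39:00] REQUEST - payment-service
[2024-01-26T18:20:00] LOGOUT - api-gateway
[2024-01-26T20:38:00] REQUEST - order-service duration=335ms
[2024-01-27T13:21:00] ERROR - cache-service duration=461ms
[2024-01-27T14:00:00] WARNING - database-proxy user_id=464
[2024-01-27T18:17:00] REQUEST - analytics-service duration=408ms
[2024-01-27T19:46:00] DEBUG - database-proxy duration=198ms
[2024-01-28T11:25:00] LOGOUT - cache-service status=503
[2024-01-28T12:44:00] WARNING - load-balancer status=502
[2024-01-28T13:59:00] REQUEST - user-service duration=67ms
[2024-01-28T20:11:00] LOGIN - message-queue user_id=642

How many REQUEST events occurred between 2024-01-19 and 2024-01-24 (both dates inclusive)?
5

To filter by date range:

1. Date range: 2024-01-19 through 2024-01-24, both dates inclusive
2. Filter for REQUEST events whose date falls in this range
3. Count matching events: 5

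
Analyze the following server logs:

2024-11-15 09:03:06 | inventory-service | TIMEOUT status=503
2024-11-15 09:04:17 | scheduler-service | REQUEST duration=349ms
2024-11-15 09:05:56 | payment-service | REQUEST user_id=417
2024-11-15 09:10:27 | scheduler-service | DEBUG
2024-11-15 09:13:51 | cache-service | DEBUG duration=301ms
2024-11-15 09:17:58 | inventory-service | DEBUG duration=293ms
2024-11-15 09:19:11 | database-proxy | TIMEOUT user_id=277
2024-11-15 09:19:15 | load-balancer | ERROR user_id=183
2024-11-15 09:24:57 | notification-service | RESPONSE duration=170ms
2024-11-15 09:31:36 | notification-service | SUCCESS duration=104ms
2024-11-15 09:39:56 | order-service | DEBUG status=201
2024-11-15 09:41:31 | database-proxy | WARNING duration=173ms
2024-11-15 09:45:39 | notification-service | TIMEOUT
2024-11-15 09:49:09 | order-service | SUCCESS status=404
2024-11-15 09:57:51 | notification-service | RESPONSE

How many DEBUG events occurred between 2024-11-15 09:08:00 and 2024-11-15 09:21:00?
3

To count events in the time window:

1. Window boundaries: 2024-11-15 09:08:00 to 2024-11-15 09:21:00
2. Filter for DEBUG events within this window
3. Count matching events: 3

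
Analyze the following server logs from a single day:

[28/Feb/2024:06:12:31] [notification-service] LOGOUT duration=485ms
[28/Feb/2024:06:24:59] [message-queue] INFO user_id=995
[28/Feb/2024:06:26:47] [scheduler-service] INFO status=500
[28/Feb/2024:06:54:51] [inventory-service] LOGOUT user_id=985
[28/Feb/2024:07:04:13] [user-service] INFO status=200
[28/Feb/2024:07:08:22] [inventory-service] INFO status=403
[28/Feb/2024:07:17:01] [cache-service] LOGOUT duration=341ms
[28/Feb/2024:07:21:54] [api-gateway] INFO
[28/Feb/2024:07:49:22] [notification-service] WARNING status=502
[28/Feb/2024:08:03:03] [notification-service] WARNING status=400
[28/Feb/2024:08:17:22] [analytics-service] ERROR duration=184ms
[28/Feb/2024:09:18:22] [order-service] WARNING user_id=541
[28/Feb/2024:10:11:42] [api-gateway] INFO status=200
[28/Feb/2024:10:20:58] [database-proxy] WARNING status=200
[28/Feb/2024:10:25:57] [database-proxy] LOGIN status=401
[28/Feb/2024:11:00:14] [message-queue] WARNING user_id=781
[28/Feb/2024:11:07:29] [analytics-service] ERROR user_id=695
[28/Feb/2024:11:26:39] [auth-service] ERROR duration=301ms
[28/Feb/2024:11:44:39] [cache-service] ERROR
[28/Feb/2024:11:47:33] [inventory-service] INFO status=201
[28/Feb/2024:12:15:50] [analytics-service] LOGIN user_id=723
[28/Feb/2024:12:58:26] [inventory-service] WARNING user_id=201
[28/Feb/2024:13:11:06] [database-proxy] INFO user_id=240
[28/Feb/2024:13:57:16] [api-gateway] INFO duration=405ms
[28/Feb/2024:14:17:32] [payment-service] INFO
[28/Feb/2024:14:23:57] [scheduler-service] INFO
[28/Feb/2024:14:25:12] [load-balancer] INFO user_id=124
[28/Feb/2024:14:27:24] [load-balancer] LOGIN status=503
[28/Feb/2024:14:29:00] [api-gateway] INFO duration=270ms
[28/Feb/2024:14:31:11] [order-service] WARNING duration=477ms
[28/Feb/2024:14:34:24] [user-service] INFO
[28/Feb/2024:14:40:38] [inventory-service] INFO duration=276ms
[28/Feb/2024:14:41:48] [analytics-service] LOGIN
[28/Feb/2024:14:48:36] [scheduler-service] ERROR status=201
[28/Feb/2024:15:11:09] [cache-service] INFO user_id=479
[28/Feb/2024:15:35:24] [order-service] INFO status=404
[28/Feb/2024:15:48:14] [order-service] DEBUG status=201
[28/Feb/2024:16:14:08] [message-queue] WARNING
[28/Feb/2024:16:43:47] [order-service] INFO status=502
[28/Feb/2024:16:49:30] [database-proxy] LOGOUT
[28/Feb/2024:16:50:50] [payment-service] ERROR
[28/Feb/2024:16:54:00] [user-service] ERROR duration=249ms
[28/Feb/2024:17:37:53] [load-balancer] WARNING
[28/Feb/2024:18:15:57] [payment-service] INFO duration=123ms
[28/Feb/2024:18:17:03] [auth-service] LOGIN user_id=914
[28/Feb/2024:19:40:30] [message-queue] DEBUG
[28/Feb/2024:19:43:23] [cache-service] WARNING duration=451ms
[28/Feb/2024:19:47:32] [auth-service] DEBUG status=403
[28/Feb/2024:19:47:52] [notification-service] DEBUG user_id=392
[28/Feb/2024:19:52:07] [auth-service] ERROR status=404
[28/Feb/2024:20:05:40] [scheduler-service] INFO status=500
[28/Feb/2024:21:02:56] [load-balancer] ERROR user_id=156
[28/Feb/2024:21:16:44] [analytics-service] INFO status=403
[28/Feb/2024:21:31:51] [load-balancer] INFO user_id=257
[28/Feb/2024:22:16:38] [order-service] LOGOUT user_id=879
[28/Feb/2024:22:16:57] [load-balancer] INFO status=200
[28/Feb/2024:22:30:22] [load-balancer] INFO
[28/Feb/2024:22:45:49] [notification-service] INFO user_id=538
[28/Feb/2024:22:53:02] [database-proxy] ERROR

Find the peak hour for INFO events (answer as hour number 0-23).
14

To find the peak hour:

1. Group all INFO events by hour
2. Count events in each hour
3. Find hour with maximum count
4. Peak hour: 14 (with 6 events)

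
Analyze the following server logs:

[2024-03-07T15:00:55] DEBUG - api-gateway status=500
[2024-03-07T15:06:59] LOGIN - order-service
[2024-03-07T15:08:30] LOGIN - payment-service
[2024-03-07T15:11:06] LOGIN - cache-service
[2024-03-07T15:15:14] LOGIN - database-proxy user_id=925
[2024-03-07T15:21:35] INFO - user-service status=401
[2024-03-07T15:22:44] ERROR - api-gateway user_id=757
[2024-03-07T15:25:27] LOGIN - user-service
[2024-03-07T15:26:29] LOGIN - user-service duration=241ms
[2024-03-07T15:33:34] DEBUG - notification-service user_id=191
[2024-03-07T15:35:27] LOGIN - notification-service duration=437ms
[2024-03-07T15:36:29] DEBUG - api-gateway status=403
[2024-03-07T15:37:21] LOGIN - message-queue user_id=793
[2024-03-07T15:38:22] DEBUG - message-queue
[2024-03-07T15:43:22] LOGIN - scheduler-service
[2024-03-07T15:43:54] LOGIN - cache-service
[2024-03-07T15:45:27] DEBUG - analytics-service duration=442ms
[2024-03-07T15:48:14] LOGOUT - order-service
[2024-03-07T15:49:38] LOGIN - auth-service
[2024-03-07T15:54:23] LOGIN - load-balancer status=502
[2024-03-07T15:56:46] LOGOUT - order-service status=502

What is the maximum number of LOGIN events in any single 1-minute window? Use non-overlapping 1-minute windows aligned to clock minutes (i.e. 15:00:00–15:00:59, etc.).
2

To find the burst window:

1. Divide the log period into non-overlapping 1-minute windows starting at 15:00
2. Count LOGIN events in each window
3. Find the window with maximum count
4. Maximum events in a window: 2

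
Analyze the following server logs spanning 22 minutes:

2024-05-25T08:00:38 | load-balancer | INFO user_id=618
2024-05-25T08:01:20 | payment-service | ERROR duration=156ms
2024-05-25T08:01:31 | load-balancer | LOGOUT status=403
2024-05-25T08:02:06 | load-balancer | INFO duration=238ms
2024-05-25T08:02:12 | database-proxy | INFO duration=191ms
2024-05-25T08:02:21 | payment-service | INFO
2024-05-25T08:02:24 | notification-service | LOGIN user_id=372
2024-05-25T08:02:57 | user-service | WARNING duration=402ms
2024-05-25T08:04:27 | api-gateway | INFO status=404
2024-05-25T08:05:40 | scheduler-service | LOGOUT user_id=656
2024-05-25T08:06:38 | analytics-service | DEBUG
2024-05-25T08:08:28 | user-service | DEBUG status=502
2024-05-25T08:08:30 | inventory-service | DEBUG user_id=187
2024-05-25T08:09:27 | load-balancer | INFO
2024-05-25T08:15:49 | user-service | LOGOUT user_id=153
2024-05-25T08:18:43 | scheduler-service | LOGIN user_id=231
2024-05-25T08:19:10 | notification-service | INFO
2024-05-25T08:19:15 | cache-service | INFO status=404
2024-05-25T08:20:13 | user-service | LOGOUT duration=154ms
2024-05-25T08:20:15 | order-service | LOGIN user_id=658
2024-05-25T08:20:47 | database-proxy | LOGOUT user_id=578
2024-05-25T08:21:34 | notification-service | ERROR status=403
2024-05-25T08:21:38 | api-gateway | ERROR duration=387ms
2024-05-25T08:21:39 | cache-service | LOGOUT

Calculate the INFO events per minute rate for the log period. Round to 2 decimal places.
0.36

To calculate the rate:

1. Count total INFO events: 8
2. Total time period: 22 minutes
3. Rate = 8 / 22 = 0.36 events per minute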